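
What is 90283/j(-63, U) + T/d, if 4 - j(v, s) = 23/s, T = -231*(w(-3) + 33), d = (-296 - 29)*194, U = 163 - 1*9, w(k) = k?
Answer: 87662495459/3738865 ≈ 23446.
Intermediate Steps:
U = 154 (U = 163 - 9 = 154)
d = -63050 (d = -325*194 = -63050)
T = -6930 (T = -231*(-3 + 33) = -231*30 = -6930)
j(v, s) = 4 - 23/s
90283/j(-63, U) + T/d = 90283/(4 - 23/154) - 6930/(-63050) = 90283/(4 - 23*1/154) - 6930*(-1/63050) = 90283/(4 - 23/154) + 693/6305 = 90283/(593/154) + 693/6305 = 90283*(154/593) + 693/6305 = 13903582/593 + 693/6305 = 87662495459/3738865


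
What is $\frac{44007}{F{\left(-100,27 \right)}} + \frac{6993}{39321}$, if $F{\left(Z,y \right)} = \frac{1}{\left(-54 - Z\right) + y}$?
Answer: $\frac{14035461336}{4369} \approx 3.2125 \cdot 10^{6}$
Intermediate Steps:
$F{\left(Z,y \right)} = \frac{1}{-54 + y - Z}$
$\frac{44007}{F{\left(-100,27 \right)}} + \frac{6993}{39321} = \frac{44007}{\frac{1}{-54 + 27 - -100}} + \frac{6993}{39321} = \frac{44007}{\frac{1}{-54 + 27 + 100}} + 6993 \cdot \frac{1}{39321} = \frac{44007}{\frac{1}{73}} + \frac{777}{4369} = 44007 \frac{1}{\frac{1}{73}} + \frac{777}{4369} = 44007 \cdot 73 + \frac{777}{4369} = 3212511 + \frac{777}{4369} = \frac{14035461336}{4369}$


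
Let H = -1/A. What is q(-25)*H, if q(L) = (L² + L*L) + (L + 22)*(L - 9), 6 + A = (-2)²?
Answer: 676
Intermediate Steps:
A = -2 (A = -6 + (-2)² = -6 + 4 = -2)
q(L) = 2*L² + (-9 + L)*(22 + L) (q(L) = (L² + L²) + (22 + L)*(-9 + L) = 2*L² + (-9 + L)*(22 + L))
H = ½ (H = -1/(-2) = -1*(-½) = ½ ≈ 0.50000)
q(-25)*H = (-198 + 3*(-25)² + 13*(-25))*(½) = (-198 + 3*625 - 325)*(½) = (-198 + 1875 - 325)*(½) = 1352*(½) = 676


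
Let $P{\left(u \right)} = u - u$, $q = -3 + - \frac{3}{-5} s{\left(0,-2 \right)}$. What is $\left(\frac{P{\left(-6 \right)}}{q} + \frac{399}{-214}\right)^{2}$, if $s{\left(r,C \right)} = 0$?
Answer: $\frac{159201}{45796} \approx 3.4763$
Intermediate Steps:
$q = -3$ ($q = -3 + - \frac{3}{-5} \cdot 0 = -3 + \left(-3\right) \left(- \frac{1}{5}\right) 0 = -3 + \frac{3}{5} \cdot 0 = -3 + 0 = -3$)
$P{\left(u \right)} = 0$
$\left(\frac{P{\left(-6 \right)}}{q} + \frac{399}{-214}\right)^{2} = \left(\frac{0}{-3} + \frac{399}{-214}\right)^{2} = \left(0 \left(- \frac{1}{3}\right) + 399 \left(- \frac{1}{214}\right)\right)^{2} = \left(0 - \frac{399}{214}\right)^{2} = \left(- \frac{399}{214}\right)^{2} = \frac{159201}{45796}$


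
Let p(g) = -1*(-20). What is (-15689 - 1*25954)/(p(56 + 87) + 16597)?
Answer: -13881/5539 ≈ -2.5060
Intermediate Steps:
p(g) = 20
(-15689 - 1*25954)/(p(56 + 87) + 16597) = (-15689 - 1*25954)/(20 + 16597) = (-15689 - 25954)/16617 = -41643*1/16617 = -13881/5539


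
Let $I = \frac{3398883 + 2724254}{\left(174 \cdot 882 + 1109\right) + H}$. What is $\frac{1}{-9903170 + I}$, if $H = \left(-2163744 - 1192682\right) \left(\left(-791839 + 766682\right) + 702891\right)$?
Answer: $- \frac{2274763864107}{22527373256114642327} \approx -1.0098 \cdot 10^{-7}$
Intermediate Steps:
$H = -2274764018684$ ($H = - 3356426 \left(-25157 + 702891\right) = \left(-3356426\right) 677734 = -2274764018684$)
$I = - \frac{6123137}{2274763864107}$ ($I = \frac{3398883 + 2724254}{\left(174 \cdot 882 + 1109\right) - 2274764018684} = \frac{6123137}{\left(153468 + 1109\right) - 2274764018684} = \frac{6123137}{154577 - 2274764018684} = \frac{6123137}{-2274763864107} = 6123137 \left(- \frac{1}{2274763864107}\right) = - \frac{6123137}{2274763864107} \approx -2.6918 \cdot 10^{-6}$)
$\frac{1}{-9903170 + I} = \frac{1}{-9903170 - \frac{6123137}{2274763864107}} = \frac{1}{- \frac{22527373256114642327}{2274763864107}} = - \frac{2274763864107}{22527373256114642327}$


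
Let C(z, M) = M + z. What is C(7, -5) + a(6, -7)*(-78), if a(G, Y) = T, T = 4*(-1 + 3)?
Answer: -622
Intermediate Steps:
T = 8 (T = 4*2 = 8)
a(G, Y) = 8
C(7, -5) + a(6, -7)*(-78) = (-5 + 7) + 8*(-78) = 2 - 624 = -622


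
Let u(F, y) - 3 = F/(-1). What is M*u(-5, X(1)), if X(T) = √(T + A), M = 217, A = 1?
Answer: 1736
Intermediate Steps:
X(T) = √(1 + T) (X(T) = √(T + 1) = √(1 + T))
u(F, y) = 3 - F (u(F, y) = 3 + F/(-1) = 3 + F*(-1) = 3 - F)
M*u(-5, X(1)) = 217*(3 - 1*(-5)) = 217*(3 + 5) = 217*8 = 1736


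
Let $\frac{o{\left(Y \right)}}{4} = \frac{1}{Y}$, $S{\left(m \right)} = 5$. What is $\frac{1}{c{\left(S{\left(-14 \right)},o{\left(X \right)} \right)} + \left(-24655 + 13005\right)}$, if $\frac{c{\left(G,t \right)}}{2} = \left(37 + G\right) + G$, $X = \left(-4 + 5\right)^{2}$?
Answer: $- \frac{1}{11556} \approx -8.6535 \cdot 10^{-5}$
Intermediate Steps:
$X = 1$ ($X = 1^{2} = 1$)
$o{\left(Y \right)} = \frac{4}{Y}$
$c{\left(G,t \right)} = 74 + 4 G$ ($c{\left(G,t \right)} = 2 \left(\left(37 + G\right) + G\right) = 2 \left(37 + 2 G\right) = 74 + 4 G$)
$\frac{1}{c{\left(S{\left(-14 \right)},o{\left(X \right)} \right)} + \left(-24655 + 13005\right)} = \frac{1}{\left(74 + 4 \cdot 5\right) + \left(-24655 + 13005\right)} = \frac{1}{\left(74 + 20\right) - 11650} = \frac{1}{94 - 11650} = \frac{1}{-11556} = - \frac{1}{11556}$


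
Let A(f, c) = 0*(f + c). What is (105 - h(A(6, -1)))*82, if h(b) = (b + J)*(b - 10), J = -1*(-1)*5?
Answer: 12710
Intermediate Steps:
A(f, c) = 0 (A(f, c) = 0*(c + f) = 0)
J = 5 (J = 1*5 = 5)
h(b) = (-10 + b)*(5 + b) (h(b) = (b + 5)*(b - 10) = (5 + b)*(-10 + b) = (-10 + b)*(5 + b))
(105 - h(A(6, -1)))*82 = (105 - (-50 + 0² - 5*0))*82 = (105 - (-50 + 0 + 0))*82 = (105 - 1*(-50))*82 = (105 + 50)*82 = 155*82 = 12710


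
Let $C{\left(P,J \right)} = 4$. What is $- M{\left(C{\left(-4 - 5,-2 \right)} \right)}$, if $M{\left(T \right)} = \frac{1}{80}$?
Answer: $- \frac{1}{80} \approx -0.0125$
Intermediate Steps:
$M{\left(T \right)} = \frac{1}{80}$
$- M{\left(C{\left(-4 - 5,-2 \right)} \right)} = \left(-1\right) \frac{1}{80} = - \frac{1}{80}$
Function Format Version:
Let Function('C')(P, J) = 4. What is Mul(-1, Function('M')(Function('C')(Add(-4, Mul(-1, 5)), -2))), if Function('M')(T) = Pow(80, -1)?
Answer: Rational(-1, 80) ≈ -0.012500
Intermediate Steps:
Function('M')(T) = Rational(1, 80)
Mul(-1, Function('M')(Function('C')(Add(-4, Mul(-1, 5)), -2))) = Mul(-1, Rational(1, 80)) = Rational(-1, 80)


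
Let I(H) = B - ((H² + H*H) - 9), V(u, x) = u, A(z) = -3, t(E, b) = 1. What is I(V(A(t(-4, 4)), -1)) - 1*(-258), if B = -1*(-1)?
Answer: 250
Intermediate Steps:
B = 1
I(H) = 10 - 2*H² (I(H) = 1 - ((H² + H*H) - 9) = 1 - ((H² + H²) - 9) = 1 - (2*H² - 9) = 1 - (-9 + 2*H²) = 1 + (9 - 2*H²) = 10 - 2*H²)
I(V(A(t(-4, 4)), -1)) - 1*(-258) = (10 - 2*(-3)²) - 1*(-258) = (10 - 2*9) + 258 = (10 - 18) + 258 = -8 + 258 = 250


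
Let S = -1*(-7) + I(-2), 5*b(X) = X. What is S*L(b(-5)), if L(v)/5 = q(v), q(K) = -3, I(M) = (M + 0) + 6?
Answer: -165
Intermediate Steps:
I(M) = 6 + M (I(M) = M + 6 = 6 + M)
b(X) = X/5
S = 11 (S = -1*(-7) + (6 - 2) = 7 + 4 = 11)
L(v) = -15 (L(v) = 5*(-3) = -15)
S*L(b(-5)) = 11*(-15) = -165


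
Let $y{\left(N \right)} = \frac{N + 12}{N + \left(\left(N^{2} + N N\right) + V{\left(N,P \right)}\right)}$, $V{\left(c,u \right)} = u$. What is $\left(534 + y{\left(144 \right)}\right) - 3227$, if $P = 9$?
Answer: $- \frac{37365323}{13875} \approx -2693.0$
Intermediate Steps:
$y{\left(N \right)} = \frac{12 + N}{9 + N + 2 N^{2}}$ ($y{\left(N \right)} = \frac{N + 12}{N + \left(\left(N^{2} + N N\right) + 9\right)} = \frac{12 + N}{N + \left(\left(N^{2} + N^{2}\right) + 9\right)} = \frac{12 + N}{N + \left(2 N^{2} + 9\right)} = \frac{12 + N}{N + \left(9 + 2 N^{2}\right)} = \frac{12 + N}{9 + N + 2 N^{2}}$)
$\left(534 + y{\left(144 \right)}\right) - 3227 = \left(534 + \frac{12 + 144}{9 + 144 + 2 \cdot 144^{2}}\right) - 3227 = \left(534 + \frac{1}{9 + 144 + 2 \cdot 20736} \cdot 156\right) - 3227 = \left(534 + \frac{1}{9 + 144 + 41472} \cdot 156\right) - 3227 = \left(534 + \frac{1}{41625} \cdot 156\right) - 3227 = \left(534 + \frac{52}{13875}\right) - 3227 = \frac{7409302}{13875} - 3227 = - \frac{37365323}{13875}$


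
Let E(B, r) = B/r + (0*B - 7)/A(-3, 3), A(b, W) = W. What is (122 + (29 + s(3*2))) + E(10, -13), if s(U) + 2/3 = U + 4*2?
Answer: 2096/13 ≈ 161.23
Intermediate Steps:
E(B, r) = -7/3 + B/r (E(B, r) = B/r + (0*B - 7)/3 = B/r + (0 - 7)*(⅓) = B/r - 7*⅓ = B/r - 7/3 = -7/3 + B/r)
s(U) = 22/3 + U (s(U) = -⅔ + (U + 4*2) = -⅔ + (U + 8) = -⅔ + (8 + U) = 22/3 + U)
(122 + (29 + s(3*2))) + E(10, -13) = (122 + (29 + (22/3 + 3*2))) + (-7/3 + 10/(-13)) = (122 + (29 + (22/3 + 6))) + (-7/3 + 10*(-1/13)) = (122 + (29 + 40/3)) + (-7/3 - 10/13) = (122 + 127/3) - 121/39 = 493/3 - 121/39 = 2096/13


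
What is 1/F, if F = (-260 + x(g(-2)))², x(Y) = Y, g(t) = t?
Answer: 1/68644 ≈ 1.4568e-5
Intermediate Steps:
F = 68644 (F = (-260 - 2)² = (-262)² = 68644)
1/F = 1/68644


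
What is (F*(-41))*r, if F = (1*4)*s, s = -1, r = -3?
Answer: -492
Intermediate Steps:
F = -4 (F = (1*4)*(-1) = 4*(-1) = -4)
(F*(-41))*r = -4*(-41)*(-3) = 164*(-3) = -492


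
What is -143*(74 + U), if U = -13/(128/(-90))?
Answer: -760903/64 ≈ -11889.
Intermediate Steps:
U = 585/64 (U = -13/(128*(-1/90)) = -13/(-64/45) = -13*(-45/64) = 585/64 ≈ 9.1406)
-143*(74 + U) = -143*(74 + 585/64) = -143*5321/64 = -760903/64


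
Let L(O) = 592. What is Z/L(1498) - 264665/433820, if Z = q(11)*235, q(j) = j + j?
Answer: 52154193/6420536 ≈ 8.1230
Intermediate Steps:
q(j) = 2*j
Z = 5170 (Z = (2*11)*235 = 22*235 = 5170)
Z/L(1498) - 264665/433820 = 5170/592 - 264665/433820 = 5170*(1/592) - 264665*1/433820 = 2585/296 - 52933/86764 = 52154193/6420536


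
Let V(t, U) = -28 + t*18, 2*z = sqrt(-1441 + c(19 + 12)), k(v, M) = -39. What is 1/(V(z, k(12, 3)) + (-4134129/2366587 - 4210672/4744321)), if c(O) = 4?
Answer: -3861911782945628395343316983/14791846209250270272876636581854 - 1134581217730942825255412961*I*sqrt(1437)/14791846209250270272876636581854 ≈ -0.00026108 - 0.0029076*I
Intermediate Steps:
z = I*sqrt(1437)/2 (z = sqrt(-1441 + 4)/2 = sqrt(-1437)/2 = (I*sqrt(1437))/2 = I*sqrt(1437)/2 ≈ 18.954*I)
V(t, U) = -28 + 18*t
1/(V(z, k(12, 3)) + (-4134129/2366587 - 4210672/4744321)) = 1/((-28 + 18*(I*sqrt(1437)/2)) + (-4134129/2366587 - 4210672/4744321)) = 1/((-28 + 9*I*sqrt(1437)) + (-4134129*1/2366587 - 4210672*1/4744321)) = 1/((-28 + 9*I*sqrt(1437)) + (-4134129/2366587 - 4210672/4744321)) = 1/((-28 + 9*I*sqrt(1437)) - 29578556647873/11227848402427) = 1/(-343958311915829/11227848402427 + 9*I*sqrt(1437))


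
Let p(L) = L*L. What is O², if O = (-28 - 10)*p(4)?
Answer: 369664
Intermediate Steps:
p(L) = L²
O = -608 (O = (-28 - 10)*4² = -38*16 = -608)
O² = (-608)² = 369664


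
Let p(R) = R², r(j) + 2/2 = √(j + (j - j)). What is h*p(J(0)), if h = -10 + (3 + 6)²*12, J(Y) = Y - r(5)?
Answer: 5772 - 1924*√5 ≈ 1469.8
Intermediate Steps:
r(j) = -1 + √j (r(j) = -1 + √(j + (j - j)) = -1 + √(j + 0) = -1 + √j)
J(Y) = 1 + Y - √5 (J(Y) = Y - (-1 + √5) = Y + (1 - √5) = 1 + Y - √5)
h = 962 (h = -10 + 9²*12 = -10 + 81*12 = -10 + 972 = 962)
h*p(J(0)) = 962*(1 + 0 - √5)² = 962*(1 - √5)²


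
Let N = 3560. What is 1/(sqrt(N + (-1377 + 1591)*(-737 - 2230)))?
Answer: -I*sqrt(5218)/57398 ≈ -0.0012585*I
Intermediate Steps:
1/(sqrt(N + (-1377 + 1591)*(-737 - 2230))) = 1/(sqrt(3560 + (-1377 + 1591)*(-737 - 2230))) = 1/(sqrt(3560 + 214*(-2967))) = 1/(sqrt(3560 - 634938)) = 1/(sqrt(-631378)) = 1/(11*I*sqrt(5218)) = -I*sqrt(5218)/57398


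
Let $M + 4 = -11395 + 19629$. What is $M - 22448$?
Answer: $-14218$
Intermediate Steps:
$M = 8230$ ($M = -4 + \left(-11395 + 19629\right) = -4 + 8234 = 8230$)
$M - 22448 = 8230 - 22448 = -14218$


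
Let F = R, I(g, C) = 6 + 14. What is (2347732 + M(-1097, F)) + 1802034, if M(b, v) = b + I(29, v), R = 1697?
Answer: 4148689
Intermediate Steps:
I(g, C) = 20
F = 1697
M(b, v) = 20 + b (M(b, v) = b + 20 = 20 + b)
(2347732 + M(-1097, F)) + 1802034 = (2347732 + (20 - 1097)) + 1802034 = (2347732 - 1077) + 1802034 = 2346655 + 1802034 = 4148689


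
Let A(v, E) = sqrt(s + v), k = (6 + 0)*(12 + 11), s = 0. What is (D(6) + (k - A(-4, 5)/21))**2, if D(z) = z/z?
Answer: 8520557/441 - 556*I/21 ≈ 19321.0 - 26.476*I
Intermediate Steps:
k = 138 (k = 6*23 = 138)
A(v, E) = sqrt(v) (A(v, E) = sqrt(0 + v) = sqrt(v))
D(z) = 1
(D(6) + (k - A(-4, 5)/21))**2 = (1 + (138 - sqrt(-4)/21))**2 = (1 + (138 - 2*I/21))**2 = (139 - 2*I/21)**2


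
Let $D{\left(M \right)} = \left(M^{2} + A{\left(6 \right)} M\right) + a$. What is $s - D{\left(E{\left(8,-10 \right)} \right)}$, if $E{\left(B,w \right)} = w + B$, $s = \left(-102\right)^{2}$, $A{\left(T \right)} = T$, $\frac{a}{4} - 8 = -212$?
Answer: $11228$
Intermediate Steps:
$a = -816$ ($a = 32 + 4 \left(-212\right) = 32 - 848 = -816$)
$s = 10404$
$E{\left(B,w \right)} = B + w$
$D{\left(M \right)} = -816 + M^{2} + 6 M$ ($D{\left(M \right)} = \left(M^{2} + 6 M\right) - 816 = -816 + M^{2} + 6 M$)
$s - D{\left(E{\left(8,-10 \right)} \right)} = 10404 - \left(-816 + \left(8 - 10\right)^{2} + 6 \left(8 - 10\right)\right) = 10404 - \left(-816 + \left(-2\right)^{2} + 6 \left(-2\right)\right) = 10404 - \left(-816 + 4 - 12\right) = 10404 - -824 = 10404 + 824 = 11228$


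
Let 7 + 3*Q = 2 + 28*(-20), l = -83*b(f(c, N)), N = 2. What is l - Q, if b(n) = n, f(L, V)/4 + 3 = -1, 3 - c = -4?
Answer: 4549/3 ≈ 1516.3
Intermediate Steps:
c = 7 (c = 3 - 1*(-4) = 3 + 4 = 7)
f(L, V) = -16 (f(L, V) = -12 + 4*(-1) = -12 - 4 = -16)
l = 1328 (l = -83*(-16) = 1328)
Q = -565/3 (Q = -7/3 + (2 + 28*(-20))/3 = -7/3 + (2 - 560)/3 = -7/3 + (⅓)*(-558) = -7/3 - 186 = -565/3 ≈ -188.33)
l - Q = 1328 - 1*(-565/3) = 1328 + 565/3 = 4549/3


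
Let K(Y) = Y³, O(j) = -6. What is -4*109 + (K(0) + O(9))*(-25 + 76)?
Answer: -742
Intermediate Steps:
-4*109 + (K(0) + O(9))*(-25 + 76) = -4*109 + (0³ - 6)*(-25 + 76) = -436 + (0 - 6)*51 = -436 - 6*51 = -436 - 306 = -742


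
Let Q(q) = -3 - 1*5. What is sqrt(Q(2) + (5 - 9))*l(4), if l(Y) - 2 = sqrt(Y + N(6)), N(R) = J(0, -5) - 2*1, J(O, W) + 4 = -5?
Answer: -2*sqrt(21) + 4*I*sqrt(3) ≈ -9.1651 + 6.9282*I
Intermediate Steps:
J(O, W) = -9 (J(O, W) = -4 - 5 = -9)
N(R) = -11 (N(R) = -9 - 2*1 = -9 - 2 = -11)
Q(q) = -8 (Q(q) = -3 - 5 = -8)
l(Y) = 2 + sqrt(-11 + Y) (l(Y) = 2 + sqrt(Y - 11) = 2 + sqrt(-11 + Y))
sqrt(Q(2) + (5 - 9))*l(4) = sqrt(-8 + (5 - 9))*(2 + sqrt(-11 + 4)) = sqrt(-8 - 4)*(2 + sqrt(-7)) = sqrt(-12)*(2 + I*sqrt(7)) = (2*I*sqrt(3))*(2 + I*sqrt(7)) = 2*I*sqrt(3)*(2 + I*sqrt(7))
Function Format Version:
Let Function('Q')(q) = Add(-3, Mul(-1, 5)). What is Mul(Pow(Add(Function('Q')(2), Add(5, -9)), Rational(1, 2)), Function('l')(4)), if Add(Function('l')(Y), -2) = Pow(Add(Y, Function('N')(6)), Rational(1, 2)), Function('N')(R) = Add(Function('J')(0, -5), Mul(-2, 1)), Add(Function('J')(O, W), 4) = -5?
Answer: Add(Mul(-2, Pow(21, Rational(1, 2))), Mul(4, I, Pow(3, Rational(1, 2)))) ≈ Add(-9.1651, Mul(6.9282, I))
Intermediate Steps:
Function('J')(O, W) = -9 (Function('J')(O, W) = Add(-4, -5) = -9)
Function('N')(R) = -11 (Function('N')(R) = Add(-9, Mul(-2, 1)) = Add(-9, -2) = -11)
Function('Q')(q) = -8 (Function('Q')(q) = Add(-3, -5) = -8)
Function('l')(Y) = Add(2, Pow(Add(-11, Y), Rational(1, 2))) (Function('l')(Y) = Add(2, Pow(Add(Y, -11), Rational(1, 2))) = Add(2, Pow(Add(-11, Y), Rational(1, 2))))
Mul(Pow(Add(Function('Q')(2), Add(5, -9)), Rational(1, 2)), Function('l')(4)) = Mul(Pow(Add(-8, Add(5, -9)), Rational(1, 2)), Add(2, Pow(Add(-11, 4), Rational(1, 2)))) = Mul(Pow(Add(-8, -4), Rational(1, 2)), Add(2, Pow(-7, Rational(1, 2)))) = Mul(Pow(-12, Rational(1, 2)), Add(2, Mul(I, Pow(7, Rational(1, 2))))) = Mul(Mul(2, I, Pow(3, Rational(1, 2))), Add(2, Mul(I, Pow(7, Rational(1, 2))))) = Mul(2, I, Pow(3, Rational(1, 2)), Add(2, Mul(I, Pow(7, Rational(1, 2)))))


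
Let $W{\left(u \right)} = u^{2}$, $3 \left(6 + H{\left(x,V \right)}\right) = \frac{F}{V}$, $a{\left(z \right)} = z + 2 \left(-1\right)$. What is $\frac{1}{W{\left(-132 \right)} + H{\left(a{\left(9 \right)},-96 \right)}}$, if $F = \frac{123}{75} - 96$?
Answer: $\frac{7200}{125411959} \approx 5.7411 \cdot 10^{-5}$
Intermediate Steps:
$F = - \frac{2359}{25}$ ($F = 123 \cdot \frac{1}{75} - 96 = \frac{41}{25} - 96 = - \frac{2359}{25} \approx -94.36$)
$a{\left(z \right)} = -2 + z$ ($a{\left(z \right)} = z - 2 = -2 + z$)
$H{\left(x,V \right)} = -6 - \frac{2359}{75 V}$ ($H{\left(x,V \right)} = -6 + \frac{\left(- \frac{2359}{25}\right) \frac{1}{V}}{3} = -6 - \frac{2359}{75 V}$)
$\frac{1}{W{\left(-132 \right)} + H{\left(a{\left(9 \right)},-96 \right)}} = \frac{1}{\left(-132\right)^{2} - \left(6 + \frac{2359}{75 \left(-96\right)}\right)} = \frac{1}{17424 - \frac{40841}{7200}} = \frac{1}{\frac{125411959}{7200}} = \frac{7200}{125411959}$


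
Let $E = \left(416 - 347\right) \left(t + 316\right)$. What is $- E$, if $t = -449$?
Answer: $9177$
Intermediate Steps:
$E = -9177$ ($E = \left(416 - 347\right) \left(-449 + 316\right) = 69 \left(-133\right) = -9177$)
$- E = \left(-1\right) \left(-9177\right) = 9177$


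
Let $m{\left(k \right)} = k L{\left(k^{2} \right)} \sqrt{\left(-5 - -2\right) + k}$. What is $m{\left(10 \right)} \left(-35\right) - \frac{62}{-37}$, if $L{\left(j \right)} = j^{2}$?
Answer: $\frac{62}{37} - 3500000 \sqrt{7} \approx -9.2601 \cdot 10^{6}$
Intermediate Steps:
$m{\left(k \right)} = k^{5} \sqrt{-3 + k}$ ($m{\left(k \right)} = k \left(k^{2}\right)^{2} \sqrt{\left(-5 - -2\right) + k} = k k^{4} \sqrt{\left(-5 + 2\right) + k} = k^{5} \sqrt{-3 + k}$)
$m{\left(10 \right)} \left(-35\right) - \frac{62}{-37} = 10^{5} \sqrt{-3 + 10} \left(-35\right) - \frac{62}{-37} = 100000 \sqrt{7} \left(-35\right) - - \frac{62}{37} = - 3500000 \sqrt{7} + \frac{62}{37} = \frac{62}{37} - 3500000 \sqrt{7}$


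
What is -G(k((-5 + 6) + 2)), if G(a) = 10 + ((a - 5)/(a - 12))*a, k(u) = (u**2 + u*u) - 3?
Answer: -60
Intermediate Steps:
k(u) = -3 + 2*u**2 (k(u) = (u**2 + u**2) - 3 = 2*u**2 - 3 = -3 + 2*u**2)
G(a) = 10 + a*(-5 + a)/(-12 + a) (G(a) = 10 + ((-5 + a)/(-12 + a))*a = 10 + a*(-5 + a)/(-12 + a))
-G(k((-5 + 6) + 2)) = -(-120 + (-3 + 2*((-5 + 6) + 2)**2)**2 + 5*(-3 + 2*((-5 + 6) + 2)**2))/(-12 + (-3 + 2*((-5 + 6) + 2)**2)) = -(-120 + (-3 + 2*(1 + 2)**2)**2 + 5*(-3 + 2*(1 + 2)**2))/(-12 + (-3 + 2*(1 + 2)**2)) = -(-120 + (-3 + 2*3**2)**2 + 5*(-3 + 2*3**2))/(-12 + (-3 + 2*3**2)) = -(-120 + (-3 + 2*9)**2 + 5*(-3 + 2*9))/(-12 + (-3 + 2*9)) = -(-120 + (-3 + 18)**2 + 5*(-3 + 18))/(-12 + (-3 + 18)) = -(-120 + 15**2 + 5*15)/(-12 + 15) = -(-120 + 225 + 75)/3 = -180/3 = -1*60 = -60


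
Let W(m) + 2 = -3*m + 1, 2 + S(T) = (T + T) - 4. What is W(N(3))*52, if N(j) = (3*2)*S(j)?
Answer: -52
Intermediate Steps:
S(T) = -6 + 2*T (S(T) = -2 + ((T + T) - 4) = -2 + (2*T - 4) = -2 + (-4 + 2*T) = -6 + 2*T)
N(j) = -36 + 12*j (N(j) = (3*2)*(-6 + 2*j) = 6*(-6 + 2*j) = -36 + 12*j)
W(m) = -1 - 3*m (W(m) = -2 + (-3*m + 1) = -2 + (1 - 3*m) = -1 - 3*m)
W(N(3))*52 = (-1 - 3*(-36 + 12*3))*52 = (-1 - 3*(-36 + 36))*52 = (-1 - 3*0)*52 = (-1 + 0)*52 = -1*52 = -52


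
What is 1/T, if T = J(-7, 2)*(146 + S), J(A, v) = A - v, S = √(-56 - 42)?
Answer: I/(9*(-146*I + 7*√2)) ≈ -0.00075755 + 5.1366e-5*I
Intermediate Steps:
S = 7*I*√2 (S = √(-98) = 7*I*√2 ≈ 9.8995*I)
T = -1314 - 63*I*√2 (T = (-7 - 1*2)*(146 + 7*I*√2) = (-7 - 2)*(146 + 7*I*√2) = -9*(146 + 7*I*√2) = -1314 - 63*I*√2 ≈ -1314.0 - 89.095*I)
1/T = 1/(-1314 - 63*I*√2)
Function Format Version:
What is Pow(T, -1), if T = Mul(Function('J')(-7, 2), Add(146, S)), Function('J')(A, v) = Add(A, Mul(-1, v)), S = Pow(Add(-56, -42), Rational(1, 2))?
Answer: Mul(Rational(1, 9), I, Pow(Add(Mul(-146, I), Mul(7, Pow(2, Rational(1, 2)))), -1)) ≈ Add(-0.00075755, Mul(5.1366e-5, I))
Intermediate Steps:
S = Mul(7, I, Pow(2, Rational(1, 2))) (S = Pow(-98, Rational(1, 2)) = Mul(7, I, Pow(2, Rational(1, 2))) ≈ Mul(9.8995, I))
T = Add(-1314, Mul(-63, I, Pow(2, Rational(1, 2)))) (T = Mul(Add(-7, Mul(-1, 2)), Add(146, Mul(7, I, Pow(2, Rational(1, 2))))) = Mul(Add(-7, -2), Add(146, Mul(7, I, Pow(2, Rational(1, 2))))) = Mul(-9, Add(146, Mul(7, I, Pow(2, Rational(1, 2))))) = Add(-1314, Mul(-63, I, Pow(2, Rational(1, 2)))) ≈ Add(-1314.0, Mul(-89.095, I)))
Pow(T, -1) = Pow(Add(-1314, Mul(-63, I, Pow(2, Rational(1, 2)))), -1)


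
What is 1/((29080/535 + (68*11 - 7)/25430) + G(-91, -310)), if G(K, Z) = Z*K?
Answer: 2721010/76907672267 ≈ 3.5380e-5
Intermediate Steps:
G(K, Z) = K*Z
1/((29080/535 + (68*11 - 7)/25430) + G(-91, -310)) = 1/((29080/535 + (68*11 - 7)/25430) - 91*(-310)) = 1/((29080*(1/535) + (748 - 7)*(1/25430)) + 28210) = 1/((5816/107 + 741*(1/25430)) + 28210) = 1/((5816/107 + 741/25430) + 28210) = 1/(147980167/2721010 + 28210) = 1/(76907672267/2721010) = 2721010/76907672267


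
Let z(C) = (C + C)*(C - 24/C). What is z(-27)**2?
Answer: 1988100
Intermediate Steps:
z(C) = 2*C*(C - 24/C) (z(C) = (2*C)*(C - 24/C) = 2*C*(C - 24/C))
z(-27)**2 = (-48 + 2*(-27)**2)**2 = (-48 + 2*729)**2 = (-48 + 1458)**2 = 1410**2 = 1988100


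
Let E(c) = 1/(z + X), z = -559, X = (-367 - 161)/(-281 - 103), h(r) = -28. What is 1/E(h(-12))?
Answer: -4461/8 ≈ -557.63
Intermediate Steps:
X = 11/8 (X = -528/(-384) = -528*(-1/384) = 11/8 ≈ 1.3750)
E(c) = -8/4461 (E(c) = 1/(-559 + 11/8) = 1/(-4461/8) = -8/4461)
1/E(h(-12)) = 1/(-8/4461) = -4461/8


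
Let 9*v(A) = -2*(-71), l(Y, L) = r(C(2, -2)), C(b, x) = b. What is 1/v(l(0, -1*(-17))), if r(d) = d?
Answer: 9/142 ≈ 0.063380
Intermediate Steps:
l(Y, L) = 2
v(A) = 142/9 (v(A) = (-2*(-71))/9 = (⅑)*142 = 142/9)
1/v(l(0, -1*(-17))) = 1/(142/9) = 9/142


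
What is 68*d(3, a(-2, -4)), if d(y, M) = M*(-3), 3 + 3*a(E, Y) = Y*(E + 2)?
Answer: 204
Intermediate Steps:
a(E, Y) = -1 + Y*(2 + E)/3 (a(E, Y) = -1 + (Y*(E + 2))/3 = -1 + (Y*(2 + E))/3 = -1 + Y*(2 + E)/3)
d(y, M) = -3*M
68*d(3, a(-2, -4)) = 68*(-3*(-1 + (2/3)*(-4) + (1/3)*(-2)*(-4))) = 68*(-3*(-1 - 8/3 + 8/3)) = 68*(-3*(-1)) = 68*3 = 204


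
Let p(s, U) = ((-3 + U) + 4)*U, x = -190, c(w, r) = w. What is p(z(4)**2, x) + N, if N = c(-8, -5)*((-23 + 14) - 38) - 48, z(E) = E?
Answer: 36238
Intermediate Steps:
N = 328 (N = -8*((-23 + 14) - 38) - 48 = -8*(-9 - 38) - 48 = -8*(-47) - 48 = 376 - 48 = 328)
p(s, U) = U*(1 + U) (p(s, U) = (1 + U)*U = U*(1 + U))
p(z(4)**2, x) + N = -190*(1 - 190) + 328 = -190*(-189) + 328 = 35910 + 328 = 36238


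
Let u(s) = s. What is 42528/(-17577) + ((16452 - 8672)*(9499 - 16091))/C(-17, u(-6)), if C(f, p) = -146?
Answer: 150240599072/427707 ≈ 3.5127e+5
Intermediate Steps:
42528/(-17577) + ((16452 - 8672)*(9499 - 16091))/C(-17, u(-6)) = 42528/(-17577) + ((16452 - 8672)*(9499 - 16091))/(-146) = 42528*(-1/17577) + (7780*(-6592))*(-1/146) = -14176/5859 - 51285760*(-1/146) = -14176/5859 + 25642880/73 = 150240599072/427707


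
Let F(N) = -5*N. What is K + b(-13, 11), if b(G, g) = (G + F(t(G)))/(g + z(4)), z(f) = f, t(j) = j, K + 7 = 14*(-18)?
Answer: -3833/15 ≈ -255.53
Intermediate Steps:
K = -259 (K = -7 + 14*(-18) = -7 - 252 = -259)
b(G, g) = -4*G/(4 + g) (b(G, g) = (G - 5*G)/(g + 4) = (-4*G)/(4 + g) = -4*G/(4 + g))
K + b(-13, 11) = -259 - 4*(-13)/(4 + 11) = -259 - 4*(-13)/15 = -259 - 4*(-13)*1/15 = -259 + 52/15 = -3833/15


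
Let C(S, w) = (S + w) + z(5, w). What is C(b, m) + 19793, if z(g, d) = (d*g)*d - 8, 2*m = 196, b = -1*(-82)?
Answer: 67985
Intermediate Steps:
b = 82
m = 98 (m = (1/2)*196 = 98)
z(g, d) = -8 + g*d**2 (z(g, d) = g*d**2 - 8 = -8 + g*d**2)
C(S, w) = -8 + S + w + 5*w**2 (C(S, w) = (S + w) + (-8 + 5*w**2) = -8 + S + w + 5*w**2)
C(b, m) + 19793 = (-8 + 82 + 98 + 5*98**2) + 19793 = (-8 + 82 + 98 + 5*9604) + 19793 = (-8 + 82 + 98 + 48020) + 19793 = 48192 + 19793 = 67985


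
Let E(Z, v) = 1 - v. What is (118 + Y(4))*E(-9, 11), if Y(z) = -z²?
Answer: -1020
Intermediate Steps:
(118 + Y(4))*E(-9, 11) = (118 - 1*4²)*(1 - 1*11) = (118 - 1*16)*(1 - 11) = (118 - 16)*(-10) = 102*(-10) = -1020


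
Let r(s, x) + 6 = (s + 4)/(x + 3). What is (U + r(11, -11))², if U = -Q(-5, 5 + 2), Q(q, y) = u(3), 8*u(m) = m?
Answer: 1089/16 ≈ 68.063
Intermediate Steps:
u(m) = m/8
Q(q, y) = 3/8 (Q(q, y) = (⅛)*3 = 3/8)
r(s, x) = -6 + (4 + s)/(3 + x) (r(s, x) = -6 + (s + 4)/(x + 3) = -6 + (4 + s)/(3 + x))
U = -3/8 (U = -1*3/8 = -3/8 ≈ -0.37500)
(U + r(11, -11))² = (-3/8 + (-14 + 11 - 6*(-11))/(3 - 11))² = (-3/8 + (-14 + 11 + 66)/(-8))² = (-3/8 - ⅛*63)² = (-3/8 - 63/8)² = (-33/4)² = 1089/16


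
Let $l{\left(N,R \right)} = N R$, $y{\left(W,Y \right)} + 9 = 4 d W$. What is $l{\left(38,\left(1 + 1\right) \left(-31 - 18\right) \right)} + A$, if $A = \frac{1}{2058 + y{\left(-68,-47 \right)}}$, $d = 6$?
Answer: $- \frac{1552907}{417} \approx -3724.0$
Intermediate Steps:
$y{\left(W,Y \right)} = -9 + 24 W$ ($y{\left(W,Y \right)} = -9 + 4 \cdot 6 W = -9 + 24 W$)
$A = \frac{1}{417}$ ($A = \frac{1}{2058 + \left(-9 + 24 \left(-68\right)\right)} = \frac{1}{2058 - 1641} = \frac{1}{417} \approx 0.0023981$)
$l{\left(38,\left(1 + 1\right) \left(-31 - 18\right) \right)} + A = 38 \left(1 + 1\right) \left(-31 - 18\right) + \frac{1}{417} = 38 \cdot 2 \left(-49\right) + \frac{1}{417} = 38 \left(-98\right) + \frac{1}{417} = -3724 + \frac{1}{417} = - \frac{1552907}{417}$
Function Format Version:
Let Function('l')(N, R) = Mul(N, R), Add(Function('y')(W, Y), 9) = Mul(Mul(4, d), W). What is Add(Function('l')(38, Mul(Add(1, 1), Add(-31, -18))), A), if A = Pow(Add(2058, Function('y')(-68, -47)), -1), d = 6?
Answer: Rational(-1552907, 417) ≈ -3724.0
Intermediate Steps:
Function('y')(W, Y) = Add(-9, Mul(24, W)) (Function('y')(W, Y) = Add(-9, Mul(Mul(4, 6), W)) = Add(-9, Mul(24, W)))
A = Rational(1, 417) (A = Pow(Add(2058, Add(-9, Mul(24, -68))), -1) = Pow(Add(2058, Add(-9, -1632)), -1) = Pow(Add(2058, -1641), -1) = Pow(417, -1) = Rational(1, 417) ≈ 0.0023981)
Add(Function('l')(38, Mul(Add(1, 1), Add(-31, -18))), A) = Add(Mul(38, Mul(Add(1, 1), Add(-31, -18))), Rational(1, 417)) = Add(Mul(38, Mul(2, -49)), Rational(1, 417)) = Add(Mul(38, -98), Rational(1, 417)) = Add(-3724, Rational(1, 417)) = Rational(-1552907, 417)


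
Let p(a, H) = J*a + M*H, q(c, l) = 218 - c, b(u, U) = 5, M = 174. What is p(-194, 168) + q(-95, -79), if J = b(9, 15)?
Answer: 28575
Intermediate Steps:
J = 5
p(a, H) = 5*a + 174*H
p(-194, 168) + q(-95, -79) = (5*(-194) + 174*168) + (218 - 1*(-95)) = (-970 + 29232) + (218 + 95) = 28262 + 313 = 28575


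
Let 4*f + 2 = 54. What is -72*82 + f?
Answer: -5891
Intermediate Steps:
f = 13 (f = -1/2 + (1/4)*54 = -1/2 + 27/2 = 13)
-72*82 + f = -72*82 + 13 = -5904 + 13 = -5891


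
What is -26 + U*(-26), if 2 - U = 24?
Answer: 546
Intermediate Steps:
U = -22 (U = 2 - 1*24 = 2 - 24 = -22)
-26 + U*(-26) = -26 - 22*(-26) = -26 + 572 = 546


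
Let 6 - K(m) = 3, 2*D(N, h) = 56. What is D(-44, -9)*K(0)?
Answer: 84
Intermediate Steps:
D(N, h) = 28 (D(N, h) = (½)*56 = 28)
K(m) = 3 (K(m) = 6 - 1*3 = 6 - 3 = 3)
D(-44, -9)*K(0) = 28*3 = 84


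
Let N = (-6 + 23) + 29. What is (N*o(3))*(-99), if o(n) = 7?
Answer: -31878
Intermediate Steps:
N = 46 (N = 17 + 29 = 46)
(N*o(3))*(-99) = (46*7)*(-99) = 322*(-99) = -31878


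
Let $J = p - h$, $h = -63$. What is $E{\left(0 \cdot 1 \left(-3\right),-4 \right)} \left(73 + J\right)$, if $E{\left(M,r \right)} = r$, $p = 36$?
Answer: $-688$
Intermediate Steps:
$J = 99$ ($J = 36 - -63 = 36 + 63 = 99$)
$E{\left(0 \cdot 1 \left(-3\right),-4 \right)} \left(73 + J\right) = - 4 \left(73 + 99\right) = \left(-4\right) 172 = -688$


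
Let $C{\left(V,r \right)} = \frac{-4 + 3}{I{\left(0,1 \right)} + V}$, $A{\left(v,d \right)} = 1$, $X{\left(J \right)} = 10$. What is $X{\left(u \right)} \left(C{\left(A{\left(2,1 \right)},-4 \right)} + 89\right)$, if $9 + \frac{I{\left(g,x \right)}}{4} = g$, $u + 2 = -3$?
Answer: $\frac{6232}{7} \approx 890.29$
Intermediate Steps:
$u = -5$ ($u = -2 - 3 = -5$)
$I{\left(g,x \right)} = -36 + 4 g$
$C{\left(V,r \right)} = - \frac{1}{-36 + V}$ ($C{\left(V,r \right)} = \frac{-4 + 3}{\left(-36 + 4 \cdot 0\right) + V} = - \frac{1}{\left(-36 + 0\right) + V} = - \frac{1}{-36 + V}$)
$X{\left(u \right)} \left(C{\left(A{\left(2,1 \right)},-4 \right)} + 89\right) = 10 \left(- \frac{1}{-36 + 1} + 89\right) = 10 \left(- \frac{1}{-35} + 89\right) = 10 \left(\left(-1\right) \left(- \frac{1}{35}\right) + 89\right) = 10 \left(\frac{1}{35} + 89\right) = 10 \cdot \frac{3116}{35} = \frac{6232}{7}$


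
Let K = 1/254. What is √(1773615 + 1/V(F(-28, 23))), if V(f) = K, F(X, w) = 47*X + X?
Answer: √1773869 ≈ 1331.9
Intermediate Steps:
F(X, w) = 48*X
K = 1/254 ≈ 0.0039370
V(f) = 1/254
√(1773615 + 1/V(F(-28, 23))) = √(1773615 + 1/(1/254)) = √(1773615 + 254) = √1773869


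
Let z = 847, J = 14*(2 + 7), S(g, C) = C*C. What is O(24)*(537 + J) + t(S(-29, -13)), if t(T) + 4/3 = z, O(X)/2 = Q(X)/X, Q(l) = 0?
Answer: 2537/3 ≈ 845.67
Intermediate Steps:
S(g, C) = C²
O(X) = 0 (O(X) = 2*(0/X) = 2*0 = 0)
J = 126 (J = 14*9 = 126)
t(T) = 2537/3 (t(T) = -4/3 + 847 = 2537/3)
O(24)*(537 + J) + t(S(-29, -13)) = 0*(537 + 126) + 2537/3 = 0*663 + 2537/3 = 0 + 2537/3 = 2537/3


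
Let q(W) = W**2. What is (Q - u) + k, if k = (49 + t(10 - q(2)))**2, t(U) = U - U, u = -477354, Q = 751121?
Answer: 1230876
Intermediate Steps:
t(U) = 0
k = 2401 (k = (49 + 0)**2 = 49**2 = 2401)
(Q - u) + k = (751121 - 1*(-477354)) + 2401 = (751121 + 477354) + 2401 = 1228475 + 2401 = 1230876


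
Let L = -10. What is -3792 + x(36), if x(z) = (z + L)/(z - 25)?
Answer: -41686/11 ≈ -3789.6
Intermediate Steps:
x(z) = (-10 + z)/(-25 + z) (x(z) = (z - 10)/(z - 25) = (-10 + z)/(-25 + z))
-3792 + x(36) = -3792 + (-10 + 36)/(-25 + 36) = -3792 + 26/11 = -41686/11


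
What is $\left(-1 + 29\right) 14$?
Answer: $392$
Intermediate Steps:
$\left(-1 + 29\right) 14 = 28 \cdot 14 = 392$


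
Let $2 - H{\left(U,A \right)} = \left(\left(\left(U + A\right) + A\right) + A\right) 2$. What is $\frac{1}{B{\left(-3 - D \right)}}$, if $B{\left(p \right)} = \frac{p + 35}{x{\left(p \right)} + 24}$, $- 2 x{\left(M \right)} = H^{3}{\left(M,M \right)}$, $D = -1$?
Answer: $- \frac{964}{11} \approx -87.636$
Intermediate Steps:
$H{\left(U,A \right)} = 2 - 6 A - 2 U$ ($H{\left(U,A \right)} = 2 - \left(\left(\left(U + A\right) + A\right) + A\right) 2 = 2 - \left(\left(\left(A + U\right) + A\right) + A\right) 2 = 2 - \left(\left(U + 2 A\right) + A\right) 2 = 2 - \left(U + 3 A\right) 2 = 2 - \left(2 U + 6 A\right) = 2 - 6 A - 2 U$)
$x{\left(M \right)} = - \frac{\left(2 - 8 M\right)^{3}}{2}$ ($x{\left(M \right)} = - \frac{\left(2 - 6 M - 2 M\right)^{3}}{2} = - \frac{\left(2 - 8 M\right)^{3}}{2}$)
$B{\left(p \right)} = \frac{35 + p}{24 + 4 \left(-1 + 4 p\right)^{3}}$ ($B{\left(p \right)} = \frac{p + 35}{4 \left(-1 + 4 p\right)^{3} + 24} = \frac{35 + p}{24 + 4 \left(-1 + 4 p\right)^{3}}$)
$\frac{1}{B{\left(-3 - D \right)}} = \frac{1}{\frac{1}{4} \frac{1}{6 + \left(-1 + 4 \left(-3 - -1\right)\right)^{3}} \left(35 - 2\right)} = \frac{1}{\frac{1}{4} \frac{1}{6 + \left(-1 + 4 \left(-3 + 1\right)\right)^{3}} \left(35 + \left(-3 + 1\right)\right)} = \frac{1}{\frac{1}{4} \frac{1}{6 + \left(-1 + 4 \left(-2\right)\right)^{3}} \left(35 - 2\right)} = \frac{1}{\frac{1}{4} \frac{1}{6 + \left(-1 - 8\right)^{3}} \cdot 33} = \frac{1}{\frac{1}{4} \frac{1}{6 + \left(-9\right)^{3}} \cdot 33} = \frac{1}{\frac{1}{4} \frac{1}{6 - 729} \cdot 33} = \frac{1}{\frac{1}{4} \frac{1}{-723} \cdot 33} = \frac{1}{\frac{1}{4} \left(- \frac{1}{723}\right) 33} = \frac{1}{- \frac{11}{964}} = - \frac{964}{11}$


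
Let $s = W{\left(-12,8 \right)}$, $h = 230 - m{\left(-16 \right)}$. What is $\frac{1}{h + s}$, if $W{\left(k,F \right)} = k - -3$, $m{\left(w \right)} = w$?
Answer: $\frac{1}{237} \approx 0.0042194$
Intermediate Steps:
$W{\left(k,F \right)} = 3 + k$ ($W{\left(k,F \right)} = k + 3 = 3 + k$)
$h = 246$ ($h = 230 - -16 = 230 + 16 = 246$)
$s = -9$ ($s = 3 - 12 = -9$)
$\frac{1}{h + s} = \frac{1}{246 - 9} = \frac{1}{237}$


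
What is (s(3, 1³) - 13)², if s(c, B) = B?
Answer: 144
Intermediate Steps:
(s(3, 1³) - 13)² = (1³ - 13)² = (1 - 13)² = (-12)² = 144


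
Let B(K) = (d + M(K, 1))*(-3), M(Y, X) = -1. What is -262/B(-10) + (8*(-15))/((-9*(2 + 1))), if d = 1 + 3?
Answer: 302/9 ≈ 33.556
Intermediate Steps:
d = 4
B(K) = -9 (B(K) = (4 - 1)*(-3) = 3*(-3) = -9)
-262/B(-10) + (8*(-15))/((-9*(2 + 1))) = -262/(-9) + (8*(-15))/((-9*(2 + 1))) = -262*(-⅑) - 120/((-9*3)) = 262/9 - 120/(-27) = 262/9 - 120*(-1/27) = 262/9 + 40/9 = 302/9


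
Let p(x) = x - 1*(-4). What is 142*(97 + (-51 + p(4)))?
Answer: 7668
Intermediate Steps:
p(x) = 4 + x (p(x) = x + 4 = 4 + x)
142*(97 + (-51 + p(4))) = 142*(97 + (-51 + (4 + 4))) = 142*(97 + (-51 + 8)) = 142*(97 - 43) = 142*54 = 7668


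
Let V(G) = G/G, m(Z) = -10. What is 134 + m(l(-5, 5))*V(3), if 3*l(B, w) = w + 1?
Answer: 124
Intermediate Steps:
l(B, w) = ⅓ + w/3 (l(B, w) = (w + 1)/3 = (1 + w)/3 = ⅓ + w/3)
V(G) = 1
134 + m(l(-5, 5))*V(3) = 134 - 10*1 = 134 - 10 = 124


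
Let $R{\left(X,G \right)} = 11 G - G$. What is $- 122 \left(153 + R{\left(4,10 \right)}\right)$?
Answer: $-30866$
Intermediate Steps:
$R{\left(X,G \right)} = 10 G$
$- 122 \left(153 + R{\left(4,10 \right)}\right) = - 122 \left(153 + 10 \cdot 10\right) = - 122 \left(153 + 100\right) = \left(-122\right) 253 = -30866$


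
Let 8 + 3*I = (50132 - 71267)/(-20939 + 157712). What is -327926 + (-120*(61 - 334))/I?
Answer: -126394716278/371773 ≈ -3.3998e+5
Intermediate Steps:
I = -371773/136773 (I = -8/3 + ((50132 - 71267)/(-20939 + 157712))/3 = -8/3 + (-21135/136773)/3 = -8/3 + (-21135*1/136773)/3 = -8/3 + (⅓)*(-7045/45591) = -8/3 - 7045/136773 = -371773/136773 ≈ -2.7182)
-327926 + (-120*(61 - 334))/I = -327926 + (-120*(61 - 334))/(-371773/136773) = -327926 - 120*(-273)*(-136773/371773) = -327926 + 32760*(-136773/371773) = -327926 - 4480683480/371773 = -126394716278/371773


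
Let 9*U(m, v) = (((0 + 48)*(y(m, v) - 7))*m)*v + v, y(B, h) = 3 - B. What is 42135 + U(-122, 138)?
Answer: -31659917/3 ≈ -1.0553e+7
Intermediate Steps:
U(m, v) = v/9 + m*v*(-192 - 48*m)/9 (U(m, v) = ((((0 + 48)*((3 - m) - 7))*m)*v + v)/9 = (((48*(-4 - m))*m)*v + v)/9 = (((-192 - 48*m)*m)*v + v)/9 = ((m*(-192 - 48*m))*v + v)/9 = (m*v*(-192 - 48*m) + v)/9 = (v + m*v*(-192 - 48*m))/9 = v/9 + m*v*(-192 - 48*m)/9)
42135 + U(-122, 138) = 42135 + (⅑)*138*(1 - 192*(-122) - 48*(-122)²) = 42135 + (⅑)*138*(1 + 23424 - 48*14884) = 42135 + (⅑)*138*(1 + 23424 - 714432) = 42135 + (⅑)*138*(-691007) = 42135 - 31786322/3 = -31659917/3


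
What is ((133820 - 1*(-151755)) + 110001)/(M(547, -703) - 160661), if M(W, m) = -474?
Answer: -395576/161135 ≈ -2.4549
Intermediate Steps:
((133820 - 1*(-151755)) + 110001)/(M(547, -703) - 160661) = ((133820 - 1*(-151755)) + 110001)/(-474 - 160661) = ((133820 + 151755) + 110001)/(-161135) = (285575 + 110001)*(-1/161135) = 395576*(-1/161135) = -395576/161135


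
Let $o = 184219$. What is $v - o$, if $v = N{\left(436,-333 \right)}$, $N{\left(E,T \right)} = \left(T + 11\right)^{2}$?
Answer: $-80535$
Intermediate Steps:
$N{\left(E,T \right)} = \left(11 + T\right)^{2}$
$v = 103684$ ($v = \left(11 - 333\right)^{2} = \left(-322\right)^{2} = 103684$)
$v - o = 103684 - 184219 = -80535$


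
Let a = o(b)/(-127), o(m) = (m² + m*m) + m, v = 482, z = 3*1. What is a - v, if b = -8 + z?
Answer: -61259/127 ≈ -482.35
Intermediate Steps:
z = 3
b = -5 (b = -8 + 3 = -5)
o(m) = m + 2*m² (o(m) = (m² + m²) + m = 2*m² + m = m + 2*m²)
a = -45/127 (a = -5*(1 + 2*(-5))/(-127) = -5*(1 - 10)*(-1/127) = -5*(-9)*(-1/127) = 45*(-1/127) = -45/127 ≈ -0.35433)
a - v = -45/127 - 1*482 = -45/127 - 482 = -61259/127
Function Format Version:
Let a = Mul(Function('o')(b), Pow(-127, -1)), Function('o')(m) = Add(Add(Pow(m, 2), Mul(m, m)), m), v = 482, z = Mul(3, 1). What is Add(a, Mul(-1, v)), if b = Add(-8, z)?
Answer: Rational(-61259, 127) ≈ -482.35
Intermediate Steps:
z = 3
b = -5 (b = Add(-8, 3) = -5)
Function('o')(m) = Add(m, Mul(2, Pow(m, 2))) (Function('o')(m) = Add(Add(Pow(m, 2), Pow(m, 2)), m) = Add(Mul(2, Pow(m, 2)), m) = Add(m, Mul(2, Pow(m, 2))))
a = Rational(-45, 127) (a = Mul(Mul(-5, Add(1, Mul(2, -5))), Pow(-127, -1)) = Mul(Mul(-5, Add(1, -10)), Rational(-1, 127)) = Mul(Mul(-5, -9), Rational(-1, 127)) = Mul(45, Rational(-1, 127)) = Rational(-45, 127) ≈ -0.35433)
Add(a, Mul(-1, v)) = Add(Rational(-45, 127), Mul(-1, 482)) = Add(Rational(-45, 127), -482) = Rational(-61259, 127)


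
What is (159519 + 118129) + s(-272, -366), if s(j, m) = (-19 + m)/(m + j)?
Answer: 16103619/58 ≈ 2.7765e+5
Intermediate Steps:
s(j, m) = (-19 + m)/(j + m)
(159519 + 118129) + s(-272, -366) = (159519 + 118129) + (-19 - 366)/(-272 - 366) = 277648 - 385/(-638) = 277648 - 1/638*(-385) = 277648 + 35/58 = 16103619/58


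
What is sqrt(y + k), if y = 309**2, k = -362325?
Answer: 2*I*sqrt(66711) ≈ 516.57*I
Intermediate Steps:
y = 95481
sqrt(y + k) = sqrt(95481 - 362325) = sqrt(-266844) = 2*I*sqrt(66711)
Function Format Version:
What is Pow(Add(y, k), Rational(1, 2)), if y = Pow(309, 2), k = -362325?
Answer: Mul(2, I, Pow(66711, Rational(1, 2))) ≈ Mul(516.57, I)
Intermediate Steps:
y = 95481
Pow(Add(y, k), Rational(1, 2)) = Pow(Add(95481, -362325), Rational(1, 2)) = Pow(-266844, Rational(1, 2)) = Mul(2, I, Pow(66711, Rational(1, 2)))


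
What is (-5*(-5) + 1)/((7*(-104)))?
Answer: -1/28 ≈ -0.035714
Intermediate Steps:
(-5*(-5) + 1)/((7*(-104))) = (25 + 1)/(-728) = 26*(-1/728) = -1/28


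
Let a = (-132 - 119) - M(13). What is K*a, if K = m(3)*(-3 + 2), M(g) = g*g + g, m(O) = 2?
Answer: 866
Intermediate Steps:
M(g) = g + g**2 (M(g) = g**2 + g = g + g**2)
a = -433 (a = (-132 - 119) - 13*(1 + 13) = -251 - 13*14 = -251 - 1*182 = -251 - 182 = -433)
K = -2 (K = 2*(-3 + 2) = 2*(-1) = -2)
K*a = -2*(-433) = 866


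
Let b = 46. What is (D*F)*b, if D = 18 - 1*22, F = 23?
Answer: -4232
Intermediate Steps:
D = -4 (D = 18 - 22 = -4)
(D*F)*b = -4*23*46 = -92*46 = -4232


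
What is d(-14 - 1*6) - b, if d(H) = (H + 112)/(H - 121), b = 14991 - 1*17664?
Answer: 376801/141 ≈ 2672.3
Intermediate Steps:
b = -2673 (b = 14991 - 17664 = -2673)
d(H) = (112 + H)/(-121 + H)
d(-14 - 1*6) - b = (112 + (-14 - 1*6))/(-121 + (-14 - 1*6)) - 1*(-2673) = (112 + (-14 - 6))/(-121 + (-14 - 6)) + 2673 = (112 - 20)/(-121 - 20) + 2673 = 92/(-141) + 2673 = -1/141*92 + 2673 = -92/141 + 2673 = 376801/141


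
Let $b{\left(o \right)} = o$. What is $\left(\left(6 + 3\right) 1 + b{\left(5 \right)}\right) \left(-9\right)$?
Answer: $-126$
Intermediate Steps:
$\left(\left(6 + 3\right) 1 + b{\left(5 \right)}\right) \left(-9\right) = \left(\left(6 + 3\right) 1 + 5\right) \left(-9\right) = \left(9 \cdot 1 + 5\right) \left(-9\right) = \left(9 + 5\right) \left(-9\right) = 14 \left(-9\right) = -126$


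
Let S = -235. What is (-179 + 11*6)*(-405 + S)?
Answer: 72320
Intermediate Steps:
(-179 + 11*6)*(-405 + S) = (-179 + 11*6)*(-405 - 235) = (-179 + 66)*(-640) = -113*(-640) = 72320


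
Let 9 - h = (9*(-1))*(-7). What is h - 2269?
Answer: -2323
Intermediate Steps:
h = -54 (h = 9 - 9*(-1)*(-7) = 9 - (-9)*(-7) = 9 - 1*63 = 9 - 63 = -54)
h - 2269 = -54 - 2269 = -2323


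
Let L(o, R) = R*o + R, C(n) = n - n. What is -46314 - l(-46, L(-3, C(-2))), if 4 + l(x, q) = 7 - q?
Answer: -46317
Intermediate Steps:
C(n) = 0
L(o, R) = R + R*o
l(x, q) = 3 - q (l(x, q) = -4 + (7 - q) = 3 - q)
-46314 - l(-46, L(-3, C(-2))) = -46314 - (3 - 0*(1 - 3)) = -46314 - (3 - 0*(-2)) = -46314 - (3 - 1*0) = -46314 - (3 + 0) = -46314 - 1*3 = -46314 - 3 = -46317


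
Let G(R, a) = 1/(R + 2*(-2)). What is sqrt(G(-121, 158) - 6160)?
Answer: I*sqrt(3850005)/25 ≈ 78.486*I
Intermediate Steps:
G(R, a) = 1/(-4 + R) (G(R, a) = 1/(R - 4) = 1/(-4 + R))
sqrt(G(-121, 158) - 6160) = sqrt(1/(-4 - 121) - 6160) = sqrt(1/(-125) - 6160) = sqrt(-1/125 - 6160) = sqrt(-770001/125) = I*sqrt(3850005)/25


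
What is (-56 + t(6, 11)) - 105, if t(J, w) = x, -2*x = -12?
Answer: -155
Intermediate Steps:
x = 6 (x = -1/2*(-12) = 6)
t(J, w) = 6
(-56 + t(6, 11)) - 105 = (-56 + 6) - 105 = -50 - 105 = -155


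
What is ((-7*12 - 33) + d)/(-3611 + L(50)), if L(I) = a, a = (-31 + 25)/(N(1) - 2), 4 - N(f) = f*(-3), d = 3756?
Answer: -18195/18061 ≈ -1.0074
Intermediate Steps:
N(f) = 4 + 3*f (N(f) = 4 - f*(-3) = 4 - (-3)*f = 4 + 3*f)
a = -6/5 (a = (-31 + 25)/((4 + 3*1) - 2) = -6/((4 + 3) - 2) = -6/(7 - 2) = -6/5 ≈ -1.2000)
L(I) = -6/5
((-7*12 - 33) + d)/(-3611 + L(50)) = ((-7*12 - 33) + 3756)/(-3611 - 6/5) = ((-84 - 33) + 3756)/(-18061/5) = (-117 + 3756)*(-5/18061) = 3639*(-5/18061) = -18195/18061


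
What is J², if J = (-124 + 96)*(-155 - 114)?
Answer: 56731024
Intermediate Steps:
J = 7532 (J = -28*(-269) = 7532)
J² = 7532² = 56731024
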